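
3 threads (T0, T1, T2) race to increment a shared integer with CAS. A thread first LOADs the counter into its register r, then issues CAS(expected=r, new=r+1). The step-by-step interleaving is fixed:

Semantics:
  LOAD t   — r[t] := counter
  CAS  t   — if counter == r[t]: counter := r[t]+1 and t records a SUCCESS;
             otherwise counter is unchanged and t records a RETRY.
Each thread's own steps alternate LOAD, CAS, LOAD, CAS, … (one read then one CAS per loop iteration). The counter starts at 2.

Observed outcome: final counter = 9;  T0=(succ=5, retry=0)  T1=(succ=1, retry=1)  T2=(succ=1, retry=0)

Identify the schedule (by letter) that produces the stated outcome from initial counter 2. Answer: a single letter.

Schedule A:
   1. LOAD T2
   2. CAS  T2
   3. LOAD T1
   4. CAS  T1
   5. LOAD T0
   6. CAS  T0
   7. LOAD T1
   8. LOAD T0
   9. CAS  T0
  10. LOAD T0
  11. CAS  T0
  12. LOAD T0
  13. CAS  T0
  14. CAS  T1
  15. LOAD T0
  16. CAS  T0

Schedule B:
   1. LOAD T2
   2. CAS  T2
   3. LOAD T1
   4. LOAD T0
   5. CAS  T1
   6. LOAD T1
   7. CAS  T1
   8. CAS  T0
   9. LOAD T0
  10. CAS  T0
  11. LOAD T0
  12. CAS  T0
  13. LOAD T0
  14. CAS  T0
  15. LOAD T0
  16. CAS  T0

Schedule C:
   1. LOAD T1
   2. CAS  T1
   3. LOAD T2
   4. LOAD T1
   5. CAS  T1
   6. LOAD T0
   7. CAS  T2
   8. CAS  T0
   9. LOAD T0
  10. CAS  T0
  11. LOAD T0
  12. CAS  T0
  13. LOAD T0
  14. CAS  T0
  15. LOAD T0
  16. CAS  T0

Run A:
step 1: T2 LOAD ⇒ load; ctr=2 reg=2
step 2: T2 CAS ⇒ ok; ctr=3 reg=2
step 3: T1 LOAD ⇒ load; ctr=3 reg=3
step 4: T1 CAS ⇒ ok; ctr=4 reg=3
step 5: T0 LOAD ⇒ load; ctr=4 reg=4
step 6: T0 CAS ⇒ ok; ctr=5 reg=4
step 7: T1 LOAD ⇒ load; ctr=5 reg=5
step 8: T0 LOAD ⇒ load; ctr=5 reg=5
step 9: T0 CAS ⇒ ok; ctr=6 reg=5
step 10: T0 LOAD ⇒ load; ctr=6 reg=6
step 11: T0 CAS ⇒ ok; ctr=7 reg=6
step 12: T0 LOAD ⇒ load; ctr=7 reg=7
step 13: T0 CAS ⇒ ok; ctr=8 reg=7
step 14: T1 CAS ⇒ retry; ctr=8 reg=5
step 15: T0 LOAD ⇒ load; ctr=8 reg=8
step 16: T0 CAS ⇒ ok; ctr=9 reg=8

A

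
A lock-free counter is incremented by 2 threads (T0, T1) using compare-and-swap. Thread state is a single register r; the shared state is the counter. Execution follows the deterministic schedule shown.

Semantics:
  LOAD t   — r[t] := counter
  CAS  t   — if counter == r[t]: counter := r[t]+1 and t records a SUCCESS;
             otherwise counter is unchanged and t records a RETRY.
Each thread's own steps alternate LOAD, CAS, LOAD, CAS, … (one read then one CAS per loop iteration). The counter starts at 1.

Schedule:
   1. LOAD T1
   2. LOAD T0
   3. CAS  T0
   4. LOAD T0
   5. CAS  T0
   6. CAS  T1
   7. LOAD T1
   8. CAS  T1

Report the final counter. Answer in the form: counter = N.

step 1: T1 LOAD ⇒ load; ctr=1 reg=1
step 2: T0 LOAD ⇒ load; ctr=1 reg=1
step 3: T0 CAS ⇒ ok; ctr=2 reg=1
step 4: T0 LOAD ⇒ load; ctr=2 reg=2
step 5: T0 CAS ⇒ ok; ctr=3 reg=2
step 6: T1 CAS ⇒ retry; ctr=3 reg=1
step 7: T1 LOAD ⇒ load; ctr=3 reg=3
step 8: T1 CAS ⇒ ok; ctr=4 reg=3

counter = 4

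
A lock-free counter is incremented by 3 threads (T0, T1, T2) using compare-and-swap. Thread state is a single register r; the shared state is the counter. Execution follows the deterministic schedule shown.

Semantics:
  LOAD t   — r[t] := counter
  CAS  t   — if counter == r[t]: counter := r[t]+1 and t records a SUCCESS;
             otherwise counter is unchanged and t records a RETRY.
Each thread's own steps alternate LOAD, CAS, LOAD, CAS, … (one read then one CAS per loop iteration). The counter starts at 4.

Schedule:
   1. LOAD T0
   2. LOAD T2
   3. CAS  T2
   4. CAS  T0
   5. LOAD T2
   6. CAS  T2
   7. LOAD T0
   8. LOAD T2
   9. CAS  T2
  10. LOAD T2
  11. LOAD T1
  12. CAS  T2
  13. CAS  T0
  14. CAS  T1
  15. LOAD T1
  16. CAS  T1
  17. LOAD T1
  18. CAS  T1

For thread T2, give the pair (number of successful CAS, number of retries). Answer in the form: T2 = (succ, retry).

1. LOAD T0 → mem=4 r[T0]=4 [LOAD]
2. LOAD T2 → mem=4 r[T2]=4 [LOAD]
3. CAS T2 → mem=5 r[T2]=4 [OK]
4. CAS T0 → mem=5 r[T0]=4 [RETRY]
5. LOAD T2 → mem=5 r[T2]=5 [LOAD]
6. CAS T2 → mem=6 r[T2]=5 [OK]
7. LOAD T0 → mem=6 r[T0]=6 [LOAD]
8. LOAD T2 → mem=6 r[T2]=6 [LOAD]
9. CAS T2 → mem=7 r[T2]=6 [OK]
10. LOAD T2 → mem=7 r[T2]=7 [LOAD]
11. LOAD T1 → mem=7 r[T1]=7 [LOAD]
12. CAS T2 → mem=8 r[T2]=7 [OK]
13. CAS T0 → mem=8 r[T0]=6 [RETRY]
14. CAS T1 → mem=8 r[T1]=7 [RETRY]
15. LOAD T1 → mem=8 r[T1]=8 [LOAD]
16. CAS T1 → mem=9 r[T1]=8 [OK]
17. LOAD T1 → mem=9 r[T1]=9 [LOAD]
18. CAS T1 → mem=10 r[T1]=9 [OK]

T2 = (4, 0)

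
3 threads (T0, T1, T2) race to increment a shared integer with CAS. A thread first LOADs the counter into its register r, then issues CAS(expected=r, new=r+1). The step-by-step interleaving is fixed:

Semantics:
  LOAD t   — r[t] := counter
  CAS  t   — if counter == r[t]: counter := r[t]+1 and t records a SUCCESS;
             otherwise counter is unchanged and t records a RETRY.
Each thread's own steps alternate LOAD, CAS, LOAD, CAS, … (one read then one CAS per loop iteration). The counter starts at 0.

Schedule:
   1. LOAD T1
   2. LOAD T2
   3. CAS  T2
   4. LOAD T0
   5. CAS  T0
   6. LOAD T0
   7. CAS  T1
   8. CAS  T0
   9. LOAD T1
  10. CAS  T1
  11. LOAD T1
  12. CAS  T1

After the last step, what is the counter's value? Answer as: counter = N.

#1 T1 reads 0
#2 T2 reads 0
#3 T2 CAS(0→1) writes; counter now 1
#4 T0 reads 1
#5 T0 CAS(1→2) writes; counter now 2
#6 T0 reads 2
#7 T1 CAS(0→1) fails; counter now 2
#8 T0 CAS(2→3) writes; counter now 3
#9 T1 reads 3
#10 T1 CAS(3→4) writes; counter now 4
#11 T1 reads 4
#12 T1 CAS(4→5) writes; counter now 5

counter = 5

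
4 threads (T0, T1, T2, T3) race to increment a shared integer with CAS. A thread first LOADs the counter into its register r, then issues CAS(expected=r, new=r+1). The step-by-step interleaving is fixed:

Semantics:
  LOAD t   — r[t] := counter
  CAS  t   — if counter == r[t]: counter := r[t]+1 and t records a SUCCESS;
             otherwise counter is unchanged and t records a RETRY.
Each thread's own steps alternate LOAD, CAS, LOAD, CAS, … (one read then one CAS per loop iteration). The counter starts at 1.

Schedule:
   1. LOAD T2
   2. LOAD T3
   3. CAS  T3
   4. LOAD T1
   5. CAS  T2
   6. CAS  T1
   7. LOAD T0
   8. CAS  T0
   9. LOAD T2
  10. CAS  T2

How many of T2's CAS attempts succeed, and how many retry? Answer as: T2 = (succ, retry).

T2 = (1, 1)

step 1: T2 LOAD ⇒ load; ctr=1 reg=1
step 2: T3 LOAD ⇒ load; ctr=1 reg=1
step 3: T3 CAS ⇒ ok; ctr=2 reg=1
step 4: T1 LOAD ⇒ load; ctr=2 reg=2
step 5: T2 CAS ⇒ retry; ctr=2 reg=1
step 6: T1 CAS ⇒ ok; ctr=3 reg=2
step 7: T0 LOAD ⇒ load; ctr=3 reg=3
step 8: T0 CAS ⇒ ok; ctr=4 reg=3
step 9: T2 LOAD ⇒ load; ctr=4 reg=4
step 10: T2 CAS ⇒ ok; ctr=5 reg=4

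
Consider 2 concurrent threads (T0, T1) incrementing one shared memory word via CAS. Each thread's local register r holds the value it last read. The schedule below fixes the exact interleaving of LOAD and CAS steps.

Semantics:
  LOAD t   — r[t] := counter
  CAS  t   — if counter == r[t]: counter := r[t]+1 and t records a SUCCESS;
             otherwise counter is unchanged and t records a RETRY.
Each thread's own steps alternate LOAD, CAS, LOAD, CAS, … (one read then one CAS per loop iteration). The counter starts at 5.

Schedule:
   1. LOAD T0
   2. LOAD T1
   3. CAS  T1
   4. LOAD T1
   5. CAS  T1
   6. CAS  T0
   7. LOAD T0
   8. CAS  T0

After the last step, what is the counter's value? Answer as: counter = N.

step 1: T0 LOAD ⇒ load; ctr=5 reg=5
step 2: T1 LOAD ⇒ load; ctr=5 reg=5
step 3: T1 CAS ⇒ ok; ctr=6 reg=5
step 4: T1 LOAD ⇒ load; ctr=6 reg=6
step 5: T1 CAS ⇒ ok; ctr=7 reg=6
step 6: T0 CAS ⇒ retry; ctr=7 reg=5
step 7: T0 LOAD ⇒ load; ctr=7 reg=7
step 8: T0 CAS ⇒ ok; ctr=8 reg=7

counter = 8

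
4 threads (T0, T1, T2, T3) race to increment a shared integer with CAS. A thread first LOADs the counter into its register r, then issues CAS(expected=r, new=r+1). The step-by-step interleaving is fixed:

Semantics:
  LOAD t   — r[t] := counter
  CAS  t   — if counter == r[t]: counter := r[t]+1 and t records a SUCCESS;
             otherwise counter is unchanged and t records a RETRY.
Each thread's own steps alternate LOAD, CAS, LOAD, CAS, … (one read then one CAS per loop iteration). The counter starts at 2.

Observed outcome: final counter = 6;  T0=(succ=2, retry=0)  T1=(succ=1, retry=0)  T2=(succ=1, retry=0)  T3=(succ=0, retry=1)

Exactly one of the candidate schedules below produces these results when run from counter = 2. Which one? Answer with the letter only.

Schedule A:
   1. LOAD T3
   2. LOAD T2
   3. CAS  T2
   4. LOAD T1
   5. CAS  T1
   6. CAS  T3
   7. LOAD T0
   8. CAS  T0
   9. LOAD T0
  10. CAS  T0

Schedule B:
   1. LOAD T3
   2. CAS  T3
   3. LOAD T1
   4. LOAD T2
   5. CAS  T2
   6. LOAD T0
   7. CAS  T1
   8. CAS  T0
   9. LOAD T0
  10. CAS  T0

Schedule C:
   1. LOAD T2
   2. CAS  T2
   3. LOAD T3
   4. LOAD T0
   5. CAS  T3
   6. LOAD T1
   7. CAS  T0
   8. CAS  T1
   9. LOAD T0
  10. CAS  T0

Simulating candidate A:
step 1: T3 LOAD ⇒ load; ctr=2 reg=2
step 2: T2 LOAD ⇒ load; ctr=2 reg=2
step 3: T2 CAS ⇒ ok; ctr=3 reg=2
step 4: T1 LOAD ⇒ load; ctr=3 reg=3
step 5: T1 CAS ⇒ ok; ctr=4 reg=3
step 6: T3 CAS ⇒ retry; ctr=4 reg=2
step 7: T0 LOAD ⇒ load; ctr=4 reg=4
step 8: T0 CAS ⇒ ok; ctr=5 reg=4
step 9: T0 LOAD ⇒ load; ctr=5 reg=5
step 10: T0 CAS ⇒ ok; ctr=6 reg=5

A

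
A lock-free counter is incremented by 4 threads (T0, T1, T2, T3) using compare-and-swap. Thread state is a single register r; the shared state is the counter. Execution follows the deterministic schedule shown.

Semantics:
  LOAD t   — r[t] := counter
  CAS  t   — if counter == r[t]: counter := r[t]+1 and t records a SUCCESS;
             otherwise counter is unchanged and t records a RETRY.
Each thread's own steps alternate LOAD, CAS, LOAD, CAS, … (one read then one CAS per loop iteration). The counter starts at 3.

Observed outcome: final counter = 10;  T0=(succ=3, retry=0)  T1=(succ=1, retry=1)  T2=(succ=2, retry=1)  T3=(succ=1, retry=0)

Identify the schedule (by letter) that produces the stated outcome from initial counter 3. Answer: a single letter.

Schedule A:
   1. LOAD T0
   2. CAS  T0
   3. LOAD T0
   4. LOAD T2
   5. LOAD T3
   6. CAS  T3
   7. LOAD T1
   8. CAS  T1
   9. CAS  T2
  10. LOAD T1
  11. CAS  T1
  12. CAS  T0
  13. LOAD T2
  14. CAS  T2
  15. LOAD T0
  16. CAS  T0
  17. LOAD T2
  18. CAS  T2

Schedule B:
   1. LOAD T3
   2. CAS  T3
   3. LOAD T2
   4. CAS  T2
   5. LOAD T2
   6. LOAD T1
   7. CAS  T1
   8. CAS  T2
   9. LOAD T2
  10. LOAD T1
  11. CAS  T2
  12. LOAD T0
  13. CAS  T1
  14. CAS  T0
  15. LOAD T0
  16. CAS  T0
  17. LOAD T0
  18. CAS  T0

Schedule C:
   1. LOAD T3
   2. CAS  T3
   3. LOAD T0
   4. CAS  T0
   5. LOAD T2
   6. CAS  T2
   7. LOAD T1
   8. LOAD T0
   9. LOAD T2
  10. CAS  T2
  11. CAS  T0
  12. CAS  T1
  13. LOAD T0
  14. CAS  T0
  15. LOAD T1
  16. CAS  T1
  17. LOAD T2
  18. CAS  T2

B

Run B:
step 1: T3 LOAD ⇒ load; ctr=3 reg=3
step 2: T3 CAS ⇒ ok; ctr=4 reg=3
step 3: T2 LOAD ⇒ load; ctr=4 reg=4
step 4: T2 CAS ⇒ ok; ctr=5 reg=4
step 5: T2 LOAD ⇒ load; ctr=5 reg=5
step 6: T1 LOAD ⇒ load; ctr=5 reg=5
step 7: T1 CAS ⇒ ok; ctr=6 reg=5
step 8: T2 CAS ⇒ retry; ctr=6 reg=5
step 9: T2 LOAD ⇒ load; ctr=6 reg=6
step 10: T1 LOAD ⇒ load; ctr=6 reg=6
step 11: T2 CAS ⇒ ok; ctr=7 reg=6
step 12: T0 LOAD ⇒ load; ctr=7 reg=7
step 13: T1 CAS ⇒ retry; ctr=7 reg=6
step 14: T0 CAS ⇒ ok; ctr=8 reg=7
step 15: T0 LOAD ⇒ load; ctr=8 reg=8
step 16: T0 CAS ⇒ ok; ctr=9 reg=8
step 17: T0 LOAD ⇒ load; ctr=9 reg=9
step 18: T0 CAS ⇒ ok; ctr=10 reg=9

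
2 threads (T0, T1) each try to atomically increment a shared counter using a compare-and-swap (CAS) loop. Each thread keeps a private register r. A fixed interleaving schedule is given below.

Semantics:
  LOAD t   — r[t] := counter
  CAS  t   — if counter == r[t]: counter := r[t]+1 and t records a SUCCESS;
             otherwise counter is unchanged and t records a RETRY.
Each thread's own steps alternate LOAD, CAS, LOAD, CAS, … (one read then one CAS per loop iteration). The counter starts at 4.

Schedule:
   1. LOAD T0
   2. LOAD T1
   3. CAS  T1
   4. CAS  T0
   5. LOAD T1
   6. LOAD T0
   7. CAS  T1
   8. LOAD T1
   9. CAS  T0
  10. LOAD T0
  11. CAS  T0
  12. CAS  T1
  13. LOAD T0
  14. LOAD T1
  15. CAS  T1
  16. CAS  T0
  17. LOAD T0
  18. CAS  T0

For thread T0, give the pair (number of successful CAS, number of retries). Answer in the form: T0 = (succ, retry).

   1) LOAD T0:  M=4  r_T0=4
   2) LOAD T1:  M=4  r_T1=4
   3) CAS  T1:  M=5  r_T1=4 ✓
   4) CAS  T0:  M=5  r_T0=4 ✗
   5) LOAD T1:  M=5  r_T1=5
   6) LOAD T0:  M=5  r_T0=5
   7) CAS  T1:  M=6  r_T1=5 ✓
   8) LOAD T1:  M=6  r_T1=6
   9) CAS  T0:  M=6  r_T0=5 ✗
  10) LOAD T0:  M=6  r_T0=6
  11) CAS  T0:  M=7  r_T0=6 ✓
  12) CAS  T1:  M=7  r_T1=6 ✗
  13) LOAD T0:  M=7  r_T0=7
  14) LOAD T1:  M=7  r_T1=7
  15) CAS  T1:  M=8  r_T1=7 ✓
  16) CAS  T0:  M=8  r_T0=7 ✗
  17) LOAD T0:  M=8  r_T0=8
  18) CAS  T0:  M=9  r_T0=8 ✓

T0 = (2, 3)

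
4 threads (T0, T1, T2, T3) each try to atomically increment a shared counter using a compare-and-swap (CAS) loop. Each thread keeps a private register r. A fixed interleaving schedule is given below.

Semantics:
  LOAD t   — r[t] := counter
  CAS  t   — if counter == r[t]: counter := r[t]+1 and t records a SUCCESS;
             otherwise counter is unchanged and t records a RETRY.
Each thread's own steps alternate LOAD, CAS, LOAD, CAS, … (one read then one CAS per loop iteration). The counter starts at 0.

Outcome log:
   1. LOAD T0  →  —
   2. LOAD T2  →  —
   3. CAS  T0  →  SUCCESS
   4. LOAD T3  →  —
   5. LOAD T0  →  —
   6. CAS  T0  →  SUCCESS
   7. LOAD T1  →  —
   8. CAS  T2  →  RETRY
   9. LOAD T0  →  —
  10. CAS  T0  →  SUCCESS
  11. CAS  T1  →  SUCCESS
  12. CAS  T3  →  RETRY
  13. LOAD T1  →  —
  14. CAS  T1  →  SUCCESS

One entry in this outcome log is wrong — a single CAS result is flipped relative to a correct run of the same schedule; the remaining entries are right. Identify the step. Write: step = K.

Reference trace:
1. LOAD T0 → mem=0 r[T0]=0 [LOAD]
2. LOAD T2 → mem=0 r[T2]=0 [LOAD]
3. CAS T0 → mem=1 r[T0]=0 [OK]
4. LOAD T3 → mem=1 r[T3]=1 [LOAD]
5. LOAD T0 → mem=1 r[T0]=1 [LOAD]
6. CAS T0 → mem=2 r[T0]=1 [OK]
7. LOAD T1 → mem=2 r[T1]=2 [LOAD]
8. CAS T2 → mem=2 r[T2]=0 [RETRY]
9. LOAD T0 → mem=2 r[T0]=2 [LOAD]
10. CAS T0 → mem=3 r[T0]=2 [OK]
11. CAS T1 → mem=3 r[T1]=2 [RETRY]
12. CAS T3 → mem=3 r[T3]=1 [RETRY]
13. LOAD T1 → mem=3 r[T1]=3 [LOAD]
14. CAS T1 → mem=4 r[T1]=3 [OK]
Log disagrees first at step 11.

step = 11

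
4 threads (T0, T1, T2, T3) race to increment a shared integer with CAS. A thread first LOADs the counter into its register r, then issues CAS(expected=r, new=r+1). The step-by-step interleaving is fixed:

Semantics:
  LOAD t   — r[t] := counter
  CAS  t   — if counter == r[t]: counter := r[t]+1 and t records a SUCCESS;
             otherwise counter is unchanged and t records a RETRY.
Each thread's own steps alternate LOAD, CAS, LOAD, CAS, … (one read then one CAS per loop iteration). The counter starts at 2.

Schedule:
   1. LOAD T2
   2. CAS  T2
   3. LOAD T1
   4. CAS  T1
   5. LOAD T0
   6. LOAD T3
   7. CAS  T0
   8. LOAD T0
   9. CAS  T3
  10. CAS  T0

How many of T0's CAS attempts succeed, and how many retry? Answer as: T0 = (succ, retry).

T0 = (2, 0)

step 1: T2 LOAD ⇒ load; ctr=2 reg=2
step 2: T2 CAS ⇒ ok; ctr=3 reg=2
step 3: T1 LOAD ⇒ load; ctr=3 reg=3
step 4: T1 CAS ⇒ ok; ctr=4 reg=3
step 5: T0 LOAD ⇒ load; ctr=4 reg=4
step 6: T3 LOAD ⇒ load; ctr=4 reg=4
step 7: T0 CAS ⇒ ok; ctr=5 reg=4
step 8: T0 LOAD ⇒ load; ctr=5 reg=5
step 9: T3 CAS ⇒ retry; ctr=5 reg=4
step 10: T0 CAS ⇒ ok; ctr=6 reg=5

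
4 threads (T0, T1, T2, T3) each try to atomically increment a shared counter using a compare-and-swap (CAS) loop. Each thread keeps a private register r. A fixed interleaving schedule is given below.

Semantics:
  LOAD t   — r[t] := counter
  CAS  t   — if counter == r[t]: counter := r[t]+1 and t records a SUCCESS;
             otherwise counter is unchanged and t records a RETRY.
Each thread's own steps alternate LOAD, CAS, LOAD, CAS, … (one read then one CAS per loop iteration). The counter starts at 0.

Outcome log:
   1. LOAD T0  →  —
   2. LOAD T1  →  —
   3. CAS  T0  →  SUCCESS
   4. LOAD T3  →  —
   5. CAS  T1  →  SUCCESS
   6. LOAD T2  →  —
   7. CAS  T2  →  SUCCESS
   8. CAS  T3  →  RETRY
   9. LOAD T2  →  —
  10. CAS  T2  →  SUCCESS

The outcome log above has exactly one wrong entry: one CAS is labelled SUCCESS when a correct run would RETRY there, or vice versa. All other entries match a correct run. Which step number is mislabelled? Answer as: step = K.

Correct run:
1. LOAD T0 → mem=0 r[T0]=0 [LOAD]
2. LOAD T1 → mem=0 r[T1]=0 [LOAD]
3. CAS T0 → mem=1 r[T0]=0 [OK]
4. LOAD T3 → mem=1 r[T3]=1 [LOAD]
5. CAS T1 → mem=1 r[T1]=0 [RETRY]
6. LOAD T2 → mem=1 r[T2]=1 [LOAD]
7. CAS T2 → mem=2 r[T2]=1 [OK]
8. CAS T3 → mem=2 r[T3]=1 [RETRY]
9. LOAD T2 → mem=2 r[T2]=2 [LOAD]
10. CAS T2 → mem=3 r[T2]=2 [OK]
Log disagrees first at step 5.

step = 5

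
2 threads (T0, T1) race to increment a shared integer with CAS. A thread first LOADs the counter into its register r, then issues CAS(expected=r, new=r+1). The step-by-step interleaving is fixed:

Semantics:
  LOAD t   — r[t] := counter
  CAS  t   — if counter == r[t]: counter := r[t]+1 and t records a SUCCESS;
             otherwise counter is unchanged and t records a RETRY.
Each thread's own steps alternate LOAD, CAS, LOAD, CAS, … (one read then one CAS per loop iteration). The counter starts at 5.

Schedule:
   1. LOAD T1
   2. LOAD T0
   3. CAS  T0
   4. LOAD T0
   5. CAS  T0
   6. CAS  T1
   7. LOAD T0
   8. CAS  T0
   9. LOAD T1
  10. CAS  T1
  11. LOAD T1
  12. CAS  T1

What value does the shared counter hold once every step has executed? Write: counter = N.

[1] T1.load  rd  (counter 5, T1.r 5)
[2] T0.load  rd  (counter 5, T0.r 5)
[3] T0.cas  hit  (counter 6, T0.r 5)
[4] T0.load  rd  (counter 6, T0.r 6)
[5] T0.cas  hit  (counter 7, T0.r 6)
[6] T1.cas  miss  (counter 7, T1.r 5)
[7] T0.load  rd  (counter 7, T0.r 7)
[8] T0.cas  hit  (counter 8, T0.r 7)
[9] T1.load  rd  (counter 8, T1.r 8)
[10] T1.cas  hit  (counter 9, T1.r 8)
[11] T1.load  rd  (counter 9, T1.r 9)
[12] T1.cas  hit  (counter 10, T1.r 9)

counter = 10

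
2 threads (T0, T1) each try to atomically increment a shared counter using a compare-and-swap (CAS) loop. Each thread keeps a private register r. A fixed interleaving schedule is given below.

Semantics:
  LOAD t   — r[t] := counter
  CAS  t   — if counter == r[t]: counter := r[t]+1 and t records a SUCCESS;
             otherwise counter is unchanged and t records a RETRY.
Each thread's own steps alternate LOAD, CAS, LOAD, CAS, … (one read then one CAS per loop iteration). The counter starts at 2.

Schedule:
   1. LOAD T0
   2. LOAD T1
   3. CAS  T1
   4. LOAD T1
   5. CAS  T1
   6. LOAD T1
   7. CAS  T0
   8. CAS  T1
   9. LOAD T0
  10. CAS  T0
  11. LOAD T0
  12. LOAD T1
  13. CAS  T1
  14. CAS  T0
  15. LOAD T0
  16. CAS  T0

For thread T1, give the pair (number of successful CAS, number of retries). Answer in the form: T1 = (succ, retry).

step 1: T0 LOAD ⇒ load; ctr=2 reg=2
step 2: T1 LOAD ⇒ load; ctr=2 reg=2
step 3: T1 CAS ⇒ ok; ctr=3 reg=2
step 4: T1 LOAD ⇒ load; ctr=3 reg=3
step 5: T1 CAS ⇒ ok; ctr=4 reg=3
step 6: T1 LOAD ⇒ load; ctr=4 reg=4
step 7: T0 CAS ⇒ retry; ctr=4 reg=2
step 8: T1 CAS ⇒ ok; ctr=5 reg=4
step 9: T0 LOAD ⇒ load; ctr=5 reg=5
step 10: T0 CAS ⇒ ok; ctr=6 reg=5
step 11: T0 LOAD ⇒ load; ctr=6 reg=6
step 12: T1 LOAD ⇒ load; ctr=6 reg=6
step 13: T1 CAS ⇒ ok; ctr=7 reg=6
step 14: T0 CAS ⇒ retry; ctr=7 reg=6
step 15: T0 LOAD ⇒ load; ctr=7 reg=7
step 16: T0 CAS ⇒ ok; ctr=8 reg=7

T1 = (4, 0)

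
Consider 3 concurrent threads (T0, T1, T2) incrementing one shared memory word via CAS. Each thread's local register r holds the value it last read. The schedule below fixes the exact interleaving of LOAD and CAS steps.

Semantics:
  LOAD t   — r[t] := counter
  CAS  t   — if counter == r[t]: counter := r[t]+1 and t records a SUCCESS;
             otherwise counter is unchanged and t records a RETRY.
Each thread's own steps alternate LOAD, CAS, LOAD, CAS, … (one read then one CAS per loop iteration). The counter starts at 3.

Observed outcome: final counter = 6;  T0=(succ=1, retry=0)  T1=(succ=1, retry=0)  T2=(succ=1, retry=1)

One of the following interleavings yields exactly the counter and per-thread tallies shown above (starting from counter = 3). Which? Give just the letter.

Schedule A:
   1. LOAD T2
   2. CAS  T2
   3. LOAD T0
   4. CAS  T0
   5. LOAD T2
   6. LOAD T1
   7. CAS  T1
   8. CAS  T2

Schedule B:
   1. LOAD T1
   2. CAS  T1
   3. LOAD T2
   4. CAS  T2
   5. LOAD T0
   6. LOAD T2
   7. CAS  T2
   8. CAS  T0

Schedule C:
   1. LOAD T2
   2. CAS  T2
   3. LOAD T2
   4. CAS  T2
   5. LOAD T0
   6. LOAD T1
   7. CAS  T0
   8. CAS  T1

Simulating candidate A:
1. LOAD T2 → mem=3 r[T2]=3 [LOAD]
2. CAS T2 → mem=4 r[T2]=3 [OK]
3. LOAD T0 → mem=4 r[T0]=4 [LOAD]
4. CAS T0 → mem=5 r[T0]=4 [OK]
5. LOAD T2 → mem=5 r[T2]=5 [LOAD]
6. LOAD T1 → mem=5 r[T1]=5 [LOAD]
7. CAS T1 → mem=6 r[T1]=5 [OK]
8. CAS T2 → mem=6 r[T2]=5 [RETRY]

A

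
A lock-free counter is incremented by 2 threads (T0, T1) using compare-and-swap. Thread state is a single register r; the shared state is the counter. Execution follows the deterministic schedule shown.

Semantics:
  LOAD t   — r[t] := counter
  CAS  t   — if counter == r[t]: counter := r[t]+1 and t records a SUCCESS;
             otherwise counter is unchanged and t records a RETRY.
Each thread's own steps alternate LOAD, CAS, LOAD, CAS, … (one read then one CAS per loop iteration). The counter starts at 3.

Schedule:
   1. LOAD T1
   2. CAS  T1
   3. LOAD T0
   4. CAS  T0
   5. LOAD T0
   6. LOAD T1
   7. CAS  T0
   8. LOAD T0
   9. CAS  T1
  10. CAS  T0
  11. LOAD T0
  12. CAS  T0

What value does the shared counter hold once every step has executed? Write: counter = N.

counter = 8

#1 T1 reads 3
#2 T1 CAS(3→4) writes; counter now 4
#3 T0 reads 4
#4 T0 CAS(4→5) writes; counter now 5
#5 T0 reads 5
#6 T1 reads 5
#7 T0 CAS(5→6) writes; counter now 6
#8 T0 reads 6
#9 T1 CAS(5→6) fails; counter now 6
#10 T0 CAS(6→7) writes; counter now 7
#11 T0 reads 7
#12 T0 CAS(7→8) writes; counter now 8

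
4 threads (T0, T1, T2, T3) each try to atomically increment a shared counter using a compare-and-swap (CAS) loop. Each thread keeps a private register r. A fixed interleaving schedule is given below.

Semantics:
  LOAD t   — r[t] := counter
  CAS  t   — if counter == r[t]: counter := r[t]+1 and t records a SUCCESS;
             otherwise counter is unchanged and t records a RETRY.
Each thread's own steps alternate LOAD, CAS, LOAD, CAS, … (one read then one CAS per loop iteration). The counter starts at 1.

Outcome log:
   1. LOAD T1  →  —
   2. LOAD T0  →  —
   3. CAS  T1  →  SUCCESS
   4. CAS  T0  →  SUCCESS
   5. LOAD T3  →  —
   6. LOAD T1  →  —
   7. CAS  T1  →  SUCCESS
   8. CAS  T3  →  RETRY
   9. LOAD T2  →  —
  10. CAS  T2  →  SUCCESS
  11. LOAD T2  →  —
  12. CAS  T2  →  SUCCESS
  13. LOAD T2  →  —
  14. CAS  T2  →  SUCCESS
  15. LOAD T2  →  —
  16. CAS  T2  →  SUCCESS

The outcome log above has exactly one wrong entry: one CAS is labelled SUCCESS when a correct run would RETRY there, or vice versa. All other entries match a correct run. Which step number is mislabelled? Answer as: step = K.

step = 4

Correct run:
[1] T1.load  rd  (counter 1, T1.r 1)
[2] T0.load  rd  (counter 1, T0.r 1)
[3] T1.cas  hit  (counter 2, T1.r 1)
[4] T0.cas  miss  (counter 2, T0.r 1)
[5] T3.load  rd  (counter 2, T3.r 2)
[6] T1.load  rd  (counter 2, T1.r 2)
[7] T1.cas  hit  (counter 3, T1.r 2)
[8] T3.cas  miss  (counter 3, T3.r 2)
[9] T2.load  rd  (counter 3, T2.r 3)
[10] T2.cas  hit  (counter 4, T2.r 3)
[11] T2.load  rd  (counter 4, T2.r 4)
[12] T2.cas  hit  (counter 5, T2.r 4)
[13] T2.load  rd  (counter 5, T2.r 5)
[14] T2.cas  hit  (counter 6, T2.r 5)
[15] T2.load  rd  (counter 6, T2.r 6)
[16] T2.cas  hit  (counter 7, T2.r 6)
Mismatch at 4.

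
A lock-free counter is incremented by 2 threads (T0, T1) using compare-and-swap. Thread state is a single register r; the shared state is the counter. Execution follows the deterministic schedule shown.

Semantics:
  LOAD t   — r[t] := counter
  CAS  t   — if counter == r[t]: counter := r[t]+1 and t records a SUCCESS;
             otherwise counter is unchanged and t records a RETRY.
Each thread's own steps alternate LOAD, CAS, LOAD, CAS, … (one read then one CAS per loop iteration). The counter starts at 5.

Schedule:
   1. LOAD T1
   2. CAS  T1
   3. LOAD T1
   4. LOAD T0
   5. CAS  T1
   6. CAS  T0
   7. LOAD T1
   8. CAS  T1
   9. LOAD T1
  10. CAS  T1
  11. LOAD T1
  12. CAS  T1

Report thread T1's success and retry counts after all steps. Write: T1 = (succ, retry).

   1) LOAD T1:  M=5  r_T1=5
   2) CAS  T1:  M=6  r_T1=5 ✓
   3) LOAD T1:  M=6  r_T1=6
   4) LOAD T0:  M=6  r_T0=6
   5) CAS  T1:  M=7  r_T1=6 ✓
   6) CAS  T0:  M=7  r_T0=6 ✗
   7) LOAD T1:  M=7  r_T1=7
   8) CAS  T1:  M=8  r_T1=7 ✓
   9) LOAD T1:  M=8  r_T1=8
  10) CAS  T1:  M=9  r_T1=8 ✓
  11) LOAD T1:  M=9  r_T1=9
  12) CAS  T1:  M=10  r_T1=9 ✓

T1 = (5, 0)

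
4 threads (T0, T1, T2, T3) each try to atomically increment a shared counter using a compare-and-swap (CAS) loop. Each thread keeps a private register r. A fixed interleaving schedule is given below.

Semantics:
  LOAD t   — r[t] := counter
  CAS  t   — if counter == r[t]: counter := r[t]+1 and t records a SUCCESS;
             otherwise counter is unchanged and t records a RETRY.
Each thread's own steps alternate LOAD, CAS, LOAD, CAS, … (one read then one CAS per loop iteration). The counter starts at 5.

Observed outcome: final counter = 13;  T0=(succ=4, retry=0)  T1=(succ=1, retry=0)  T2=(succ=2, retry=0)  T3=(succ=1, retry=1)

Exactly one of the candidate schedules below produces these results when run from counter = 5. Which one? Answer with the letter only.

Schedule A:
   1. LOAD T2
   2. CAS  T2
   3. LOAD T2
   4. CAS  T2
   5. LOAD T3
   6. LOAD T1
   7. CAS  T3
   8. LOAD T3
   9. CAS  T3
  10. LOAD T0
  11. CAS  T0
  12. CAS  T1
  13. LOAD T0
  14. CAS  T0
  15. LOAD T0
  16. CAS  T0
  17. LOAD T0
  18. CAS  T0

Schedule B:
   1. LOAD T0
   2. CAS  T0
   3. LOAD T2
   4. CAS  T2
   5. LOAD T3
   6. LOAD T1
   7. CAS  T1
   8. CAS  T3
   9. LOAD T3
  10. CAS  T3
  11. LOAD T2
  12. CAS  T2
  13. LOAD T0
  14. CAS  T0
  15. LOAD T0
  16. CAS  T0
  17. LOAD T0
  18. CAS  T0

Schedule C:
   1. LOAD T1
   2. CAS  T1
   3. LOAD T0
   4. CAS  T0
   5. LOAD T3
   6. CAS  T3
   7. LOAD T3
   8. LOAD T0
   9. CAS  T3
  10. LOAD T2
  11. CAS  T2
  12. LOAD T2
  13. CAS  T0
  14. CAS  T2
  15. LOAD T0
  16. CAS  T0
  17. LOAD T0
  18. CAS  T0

B

Run B:
#1 T0 reads 5
#2 T0 CAS(5→6) writes; counter now 6
#3 T2 reads 6
#4 T2 CAS(6→7) writes; counter now 7
#5 T3 reads 7
#6 T1 reads 7
#7 T1 CAS(7→8) writes; counter now 8
#8 T3 CAS(7→8) fails; counter now 8
#9 T3 reads 8
#10 T3 CAS(8→9) writes; counter now 9
#11 T2 reads 9
#12 T2 CAS(9→10) writes; counter now 10
#13 T0 reads 10
#14 T0 CAS(10→11) writes; counter now 11
#15 T0 reads 11
#16 T0 CAS(11→12) writes; counter now 12
#17 T0 reads 12
#18 T0 CAS(12→13) writes; counter now 13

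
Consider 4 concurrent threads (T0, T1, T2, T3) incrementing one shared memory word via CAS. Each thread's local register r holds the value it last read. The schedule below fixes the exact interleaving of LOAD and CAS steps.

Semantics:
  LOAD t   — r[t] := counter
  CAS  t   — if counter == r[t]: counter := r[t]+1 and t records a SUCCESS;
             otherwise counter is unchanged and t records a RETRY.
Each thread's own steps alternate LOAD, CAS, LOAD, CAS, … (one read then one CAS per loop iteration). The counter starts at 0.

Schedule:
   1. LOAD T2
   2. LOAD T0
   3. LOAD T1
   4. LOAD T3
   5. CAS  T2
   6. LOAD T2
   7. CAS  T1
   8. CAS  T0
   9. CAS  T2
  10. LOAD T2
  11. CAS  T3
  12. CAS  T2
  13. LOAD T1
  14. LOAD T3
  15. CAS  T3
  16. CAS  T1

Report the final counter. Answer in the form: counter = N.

   1) LOAD T2:  M=0  r_T2=0
   2) LOAD T0:  M=0  r_T0=0
   3) LOAD T1:  M=0  r_T1=0
   4) LOAD T3:  M=0  r_T3=0
   5) CAS  T2:  M=1  r_T2=0 ✓
   6) LOAD T2:  M=1  r_T2=1
   7) CAS  T1:  M=1  r_T1=0 ✗
   8) CAS  T0:  M=1  r_T0=0 ✗
   9) CAS  T2:  M=2  r_T2=1 ✓
  10) LOAD T2:  M=2  r_T2=2
  11) CAS  T3:  M=2  r_T3=0 ✗
  12) CAS  T2:  M=3  r_T2=2 ✓
  13) LOAD T1:  M=3  r_T1=3
  14) LOAD T3:  M=3  r_T3=3
  15) CAS  T3:  M=4  r_T3=3 ✓
  16) CAS  T1:  M=4  r_T1=3 ✗

counter = 4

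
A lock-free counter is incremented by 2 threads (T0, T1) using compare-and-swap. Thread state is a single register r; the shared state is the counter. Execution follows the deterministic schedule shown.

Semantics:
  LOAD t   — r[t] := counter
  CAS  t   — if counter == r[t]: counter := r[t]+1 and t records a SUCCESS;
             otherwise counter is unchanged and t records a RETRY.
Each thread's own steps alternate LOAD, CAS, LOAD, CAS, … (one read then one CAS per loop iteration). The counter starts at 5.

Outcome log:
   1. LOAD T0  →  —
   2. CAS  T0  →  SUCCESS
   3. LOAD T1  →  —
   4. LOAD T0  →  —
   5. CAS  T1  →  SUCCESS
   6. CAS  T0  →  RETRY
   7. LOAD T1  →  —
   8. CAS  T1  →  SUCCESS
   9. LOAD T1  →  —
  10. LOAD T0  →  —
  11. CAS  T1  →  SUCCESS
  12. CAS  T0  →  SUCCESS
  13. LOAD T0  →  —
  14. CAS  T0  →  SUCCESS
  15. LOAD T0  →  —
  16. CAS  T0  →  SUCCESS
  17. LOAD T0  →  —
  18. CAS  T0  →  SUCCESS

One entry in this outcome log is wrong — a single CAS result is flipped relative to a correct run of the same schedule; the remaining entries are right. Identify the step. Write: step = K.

step = 12

Correct run:
   1) LOAD T0:  M=5  r_T0=5
   2) CAS  T0:  M=6  r_T0=5 ✓
   3) LOAD T1:  M=6  r_T1=6
   4) LOAD T0:  M=6  r_T0=6
   5) CAS  T1:  M=7  r_T1=6 ✓
   6) CAS  T0:  M=7  r_T0=6 ✗
   7) LOAD T1:  M=7  r_T1=7
   8) CAS  T1:  M=8  r_T1=7 ✓
   9) LOAD T1:  M=8  r_T1=8
  10) LOAD T0:  M=8  r_T0=8
  11) CAS  T1:  M=9  r_T1=8 ✓
  12) CAS  T0:  M=9  r_T0=8 ✗
  13) LOAD T0:  M=9  r_T0=9
  14) CAS  T0:  M=10  r_T0=9 ✓
  15) LOAD T0:  M=10  r_T0=10
  16) CAS  T0:  M=11  r_T0=10 ✓
  17) LOAD T0:  M=11  r_T0=11
  18) CAS  T0:  M=12  r_T0=11 ✓
Flip is step 12.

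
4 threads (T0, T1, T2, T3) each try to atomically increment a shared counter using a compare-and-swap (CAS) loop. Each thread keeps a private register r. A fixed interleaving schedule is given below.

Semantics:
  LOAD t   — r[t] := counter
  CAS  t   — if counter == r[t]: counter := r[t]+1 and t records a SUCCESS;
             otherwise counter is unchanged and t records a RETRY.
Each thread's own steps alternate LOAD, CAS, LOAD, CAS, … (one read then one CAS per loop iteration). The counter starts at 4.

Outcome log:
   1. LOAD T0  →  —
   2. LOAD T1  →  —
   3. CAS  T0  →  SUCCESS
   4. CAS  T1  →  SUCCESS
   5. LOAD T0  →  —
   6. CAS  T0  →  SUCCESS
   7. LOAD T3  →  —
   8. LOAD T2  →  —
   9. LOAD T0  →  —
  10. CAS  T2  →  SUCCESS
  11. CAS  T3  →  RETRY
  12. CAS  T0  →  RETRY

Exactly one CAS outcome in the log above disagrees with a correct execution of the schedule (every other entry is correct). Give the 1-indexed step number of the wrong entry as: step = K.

Correct run:
step 1: T0 LOAD ⇒ load; ctr=4 reg=4
step 2: T1 LOAD ⇒ load; ctr=4 reg=4
step 3: T0 CAS ⇒ ok; ctr=5 reg=4
step 4: T1 CAS ⇒ retry; ctr=5 reg=4
step 5: T0 LOAD ⇒ load; ctr=5 reg=5
step 6: T0 CAS ⇒ ok; ctr=6 reg=5
step 7: T3 LOAD ⇒ load; ctr=6 reg=6
step 8: T2 LOAD ⇒ load; ctr=6 reg=6
step 9: T0 LOAD ⇒ load; ctr=6 reg=6
step 10: T2 CAS ⇒ ok; ctr=7 reg=6
step 11: T3 CAS ⇒ retry; ctr=7 reg=6
step 12: T0 CAS ⇒ retry; ctr=7 reg=6
Flip is step 4.

step = 4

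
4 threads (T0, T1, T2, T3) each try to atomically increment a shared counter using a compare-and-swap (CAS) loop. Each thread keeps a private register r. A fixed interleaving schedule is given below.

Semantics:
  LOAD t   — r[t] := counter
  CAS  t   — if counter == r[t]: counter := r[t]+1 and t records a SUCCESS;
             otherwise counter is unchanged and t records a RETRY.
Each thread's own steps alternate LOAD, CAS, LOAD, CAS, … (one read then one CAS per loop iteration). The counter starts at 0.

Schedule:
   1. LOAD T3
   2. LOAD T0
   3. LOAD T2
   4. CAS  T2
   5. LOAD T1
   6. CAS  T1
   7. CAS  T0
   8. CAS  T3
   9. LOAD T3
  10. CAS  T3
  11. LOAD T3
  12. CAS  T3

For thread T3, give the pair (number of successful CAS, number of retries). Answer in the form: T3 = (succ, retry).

T3 = (2, 1)

#1 T3 reads 0
#2 T0 reads 0
#3 T2 reads 0
#4 T2 CAS(0→1) writes; counter now 1
#5 T1 reads 1
#6 T1 CAS(1→2) writes; counter now 2
#7 T0 CAS(0→1) fails; counter now 2
#8 T3 CAS(0→1) fails; counter now 2
#9 T3 reads 2
#10 T3 CAS(2→3) writes; counter now 3
#11 T3 reads 3
#12 T3 CAS(3→4) writes; counter now 4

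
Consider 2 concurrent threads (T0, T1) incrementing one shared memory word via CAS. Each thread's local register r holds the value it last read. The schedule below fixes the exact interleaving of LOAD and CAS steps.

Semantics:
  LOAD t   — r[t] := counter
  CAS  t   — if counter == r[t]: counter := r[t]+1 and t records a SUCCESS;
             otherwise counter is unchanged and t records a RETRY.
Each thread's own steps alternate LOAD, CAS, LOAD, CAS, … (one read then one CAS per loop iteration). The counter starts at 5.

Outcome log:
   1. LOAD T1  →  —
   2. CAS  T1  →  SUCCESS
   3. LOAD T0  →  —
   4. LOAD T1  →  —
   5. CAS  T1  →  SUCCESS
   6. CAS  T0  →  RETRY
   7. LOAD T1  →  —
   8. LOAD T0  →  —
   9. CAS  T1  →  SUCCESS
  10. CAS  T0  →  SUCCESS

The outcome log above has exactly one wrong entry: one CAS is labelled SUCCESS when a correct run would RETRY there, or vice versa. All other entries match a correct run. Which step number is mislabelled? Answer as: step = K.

step = 10

Correct run:
step 1: T1 LOAD ⇒ load; ctr=5 reg=5
step 2: T1 CAS ⇒ ok; ctr=6 reg=5
step 3: T0 LOAD ⇒ load; ctr=6 reg=6
step 4: T1 LOAD ⇒ load; ctr=6 reg=6
step 5: T1 CAS ⇒ ok; ctr=7 reg=6
step 6: T0 CAS ⇒ retry; ctr=7 reg=6
step 7: T1 LOAD ⇒ load; ctr=7 reg=7
step 8: T0 LOAD ⇒ load; ctr=7 reg=7
step 9: T1 CAS ⇒ ok; ctr=8 reg=7
step 10: T0 CAS ⇒ retry; ctr=8 reg=7
Flip is step 10.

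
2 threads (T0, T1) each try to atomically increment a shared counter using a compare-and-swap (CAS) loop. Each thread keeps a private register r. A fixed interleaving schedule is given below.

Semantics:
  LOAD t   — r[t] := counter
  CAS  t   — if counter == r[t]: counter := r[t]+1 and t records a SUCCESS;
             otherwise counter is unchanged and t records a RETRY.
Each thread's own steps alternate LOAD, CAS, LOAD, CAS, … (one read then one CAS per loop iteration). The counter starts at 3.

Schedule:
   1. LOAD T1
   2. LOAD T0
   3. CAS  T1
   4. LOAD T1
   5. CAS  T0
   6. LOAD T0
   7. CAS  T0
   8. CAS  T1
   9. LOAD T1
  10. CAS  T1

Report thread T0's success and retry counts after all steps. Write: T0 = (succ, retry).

T0 = (1, 1)

   1) LOAD T1:  M=3  r_T1=3
   2) LOAD T0:  M=3  r_T0=3
   3) CAS  T1:  M=4  r_T1=3 ✓
   4) LOAD T1:  M=4  r_T1=4
   5) CAS  T0:  M=4  r_T0=3 ✗
   6) LOAD T0:  M=4  r_T0=4
   7) CAS  T0:  M=5  r_T0=4 ✓
   8) CAS  T1:  M=5  r_T1=4 ✗
   9) LOAD T1:  M=5  r_T1=5
  10) CAS  T1:  M=6  r_T1=5 ✓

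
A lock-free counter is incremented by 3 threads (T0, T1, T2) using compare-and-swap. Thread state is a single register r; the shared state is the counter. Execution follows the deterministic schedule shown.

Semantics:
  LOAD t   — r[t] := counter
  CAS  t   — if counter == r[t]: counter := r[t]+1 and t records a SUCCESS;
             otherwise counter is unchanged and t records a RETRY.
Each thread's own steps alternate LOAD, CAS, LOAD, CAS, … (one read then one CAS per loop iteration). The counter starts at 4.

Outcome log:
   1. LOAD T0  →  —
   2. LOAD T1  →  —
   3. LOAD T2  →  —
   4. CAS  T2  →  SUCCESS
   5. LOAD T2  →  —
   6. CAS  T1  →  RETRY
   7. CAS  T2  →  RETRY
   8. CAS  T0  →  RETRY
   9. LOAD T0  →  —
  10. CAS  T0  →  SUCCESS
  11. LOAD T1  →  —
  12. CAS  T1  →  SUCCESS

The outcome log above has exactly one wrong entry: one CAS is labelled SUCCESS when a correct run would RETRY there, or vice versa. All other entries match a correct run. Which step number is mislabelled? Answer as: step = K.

step = 7

Re-executing:
1. LOAD T0 → mem=4 r[T0]=4 [LOAD]
2. LOAD T1 → mem=4 r[T1]=4 [LOAD]
3. LOAD T2 → mem=4 r[T2]=4 [LOAD]
4. CAS T2 → mem=5 r[T2]=4 [OK]
5. LOAD T2 → mem=5 r[T2]=5 [LOAD]
6. CAS T1 → mem=5 r[T1]=4 [RETRY]
7. CAS T2 → mem=6 r[T2]=5 [OK]
8. CAS T0 → mem=6 r[T0]=4 [RETRY]
9. LOAD T0 → mem=6 r[T0]=6 [LOAD]
10. CAS T0 → mem=7 r[T0]=6 [OK]
11. LOAD T1 → mem=7 r[T1]=7 [LOAD]
12. CAS T1 → mem=8 r[T1]=7 [OK]
Flip is step 7.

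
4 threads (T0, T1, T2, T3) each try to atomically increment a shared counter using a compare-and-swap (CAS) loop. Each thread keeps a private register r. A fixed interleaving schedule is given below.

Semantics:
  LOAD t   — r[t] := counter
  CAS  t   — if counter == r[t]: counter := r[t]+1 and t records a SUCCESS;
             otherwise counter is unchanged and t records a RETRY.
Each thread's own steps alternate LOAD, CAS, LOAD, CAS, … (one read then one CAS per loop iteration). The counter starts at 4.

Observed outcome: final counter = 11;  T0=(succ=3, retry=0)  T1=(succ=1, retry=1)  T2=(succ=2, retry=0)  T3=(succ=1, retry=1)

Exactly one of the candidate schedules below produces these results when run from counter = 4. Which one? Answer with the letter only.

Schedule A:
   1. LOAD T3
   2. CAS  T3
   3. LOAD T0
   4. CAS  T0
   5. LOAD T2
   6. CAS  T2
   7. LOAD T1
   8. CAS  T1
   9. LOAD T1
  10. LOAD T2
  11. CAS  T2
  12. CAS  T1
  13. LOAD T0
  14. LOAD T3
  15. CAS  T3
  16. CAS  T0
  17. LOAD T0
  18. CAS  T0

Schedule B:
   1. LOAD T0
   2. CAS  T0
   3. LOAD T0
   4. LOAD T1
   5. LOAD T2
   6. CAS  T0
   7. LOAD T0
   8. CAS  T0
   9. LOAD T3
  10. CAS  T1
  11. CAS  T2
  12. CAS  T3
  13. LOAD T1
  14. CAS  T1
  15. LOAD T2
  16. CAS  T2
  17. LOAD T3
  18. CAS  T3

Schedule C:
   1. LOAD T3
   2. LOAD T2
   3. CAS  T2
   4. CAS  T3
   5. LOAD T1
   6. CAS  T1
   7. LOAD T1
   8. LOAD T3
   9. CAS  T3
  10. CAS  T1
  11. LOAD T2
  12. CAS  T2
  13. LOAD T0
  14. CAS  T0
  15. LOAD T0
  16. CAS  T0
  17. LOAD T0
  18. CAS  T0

Tracing schedule C:
   1) LOAD T3:  M=4  r_T3=4
   2) LOAD T2:  M=4  r_T2=4
   3) CAS  T2:  M=5  r_T2=4 ✓
   4) CAS  T3:  M=5  r_T3=4 ✗
   5) LOAD T1:  M=5  r_T1=5
   6) CAS  T1:  M=6  r_T1=5 ✓
   7) LOAD T1:  M=6  r_T1=6
   8) LOAD T3:  M=6  r_T3=6
   9) CAS  T3:  M=7  r_T3=6 ✓
  10) CAS  T1:  M=7  r_T1=6 ✗
  11) LOAD T2:  M=7  r_T2=7
  12) CAS  T2:  M=8  r_T2=7 ✓
  13) LOAD T0:  M=8  r_T0=8
  14) CAS  T0:  M=9  r_T0=8 ✓
  15) LOAD T0:  M=9  r_T0=9
  16) CAS  T0:  M=10  r_T0=9 ✓
  17) LOAD T0:  M=10  r_T0=10
  18) CAS  T0:  M=11  r_T0=10 ✓

C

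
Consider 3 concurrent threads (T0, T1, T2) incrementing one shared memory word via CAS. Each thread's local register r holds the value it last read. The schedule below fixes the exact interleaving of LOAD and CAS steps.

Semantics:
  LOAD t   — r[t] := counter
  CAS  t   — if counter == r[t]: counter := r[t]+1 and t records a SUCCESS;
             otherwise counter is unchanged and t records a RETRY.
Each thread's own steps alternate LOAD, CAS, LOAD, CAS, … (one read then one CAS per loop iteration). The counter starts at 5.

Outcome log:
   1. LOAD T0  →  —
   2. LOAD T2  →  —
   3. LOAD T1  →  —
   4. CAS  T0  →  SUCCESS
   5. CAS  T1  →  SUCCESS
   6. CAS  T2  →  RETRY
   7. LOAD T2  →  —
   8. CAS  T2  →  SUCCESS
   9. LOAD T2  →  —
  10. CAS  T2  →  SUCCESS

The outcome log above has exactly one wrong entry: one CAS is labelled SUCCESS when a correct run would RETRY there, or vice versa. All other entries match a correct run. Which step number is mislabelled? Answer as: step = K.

Re-executing:
T0 LOAD — after: cnt=5, r=5 — load
T2 LOAD — after: cnt=5, r=5 — load
T1 LOAD — after: cnt=5, r=5 — load
T0 CAS — after: cnt=6, r=5 — ok
T1 CAS — after: cnt=6, r=5 — retry
T2 CAS — after: cnt=6, r=5 — retry
T2 LOAD — after: cnt=6, r=6 — load
T2 CAS — after: cnt=7, r=6 — ok
T2 LOAD — after: cnt=7, r=7 — load
T2 CAS — after: cnt=8, r=7 — ok
Mismatch at 5.

step = 5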